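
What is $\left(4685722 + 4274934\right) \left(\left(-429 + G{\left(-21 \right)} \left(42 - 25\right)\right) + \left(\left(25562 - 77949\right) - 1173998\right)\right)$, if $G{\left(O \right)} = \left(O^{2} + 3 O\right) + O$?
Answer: $-10938676008720$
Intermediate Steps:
$G{\left(O \right)} = O^{2} + 4 O$
$\left(4685722 + 4274934\right) \left(\left(-429 + G{\left(-21 \right)} \left(42 - 25\right)\right) + \left(\left(25562 - 77949\right) - 1173998\right)\right) = \left(4685722 + 4274934\right) \left(\left(-429 + - 21 \left(4 - 21\right) \left(42 - 25\right)\right) + \left(\left(25562 - 77949\right) - 1173998\right)\right) = 8960656 \left(\left(-429 + \left(-21\right) \left(-17\right) \left(42 - 25\right)\right) - 1226385\right) = 8960656 \left(\left(-429 + 357 \cdot 17\right) - 1226385\right) = 8960656 \left(\left(-429 + 6069\right) - 1226385\right) = 8960656 \left(5640 - 1226385\right) = 8960656 \left(-1220745\right) = -10938676008720$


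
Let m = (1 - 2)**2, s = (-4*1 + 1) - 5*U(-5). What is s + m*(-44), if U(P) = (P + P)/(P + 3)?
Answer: -72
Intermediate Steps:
U(P) = 2*P/(3 + P) (U(P) = (2*P)/(3 + P) = 2*P/(3 + P))
s = -28 (s = (-4*1 + 1) - 10*(-5)/(3 - 5) = (-4 + 1) - 10*(-5)/(-2) = -3 - 10*(-5)*(-1)/2 = -3 - 5*5 = -3 - 25 = -28)
m = 1 (m = (-1)**2 = 1)
s + m*(-44) = -28 + 1*(-44) = -28 - 44 = -72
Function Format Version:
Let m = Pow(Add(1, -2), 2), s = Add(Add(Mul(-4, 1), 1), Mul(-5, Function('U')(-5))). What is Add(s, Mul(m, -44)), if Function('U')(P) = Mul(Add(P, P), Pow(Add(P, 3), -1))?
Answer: -72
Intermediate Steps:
Function('U')(P) = Mul(2, P, Pow(Add(3, P), -1)) (Function('U')(P) = Mul(Mul(2, P), Pow(Add(3, P), -1)) = Mul(2, P, Pow(Add(3, P), -1)))
s = -28 (s = Add(Add(Mul(-4, 1), 1), Mul(-5, Mul(2, -5, Pow(Add(3, -5), -1)))) = Add(Add(-4, 1), Mul(-5, Mul(2, -5, Pow(-2, -1)))) = Add(-3, Mul(-5, Mul(2, -5, Rational(-1, 2)))) = Add(-3, Mul(-5, 5)) = Add(-3, -25) = -28)
m = 1 (m = Pow(-1, 2) = 1)
Add(s, Mul(m, -44)) = Add(-28, Mul(1, -44)) = Add(-28, -44) = -72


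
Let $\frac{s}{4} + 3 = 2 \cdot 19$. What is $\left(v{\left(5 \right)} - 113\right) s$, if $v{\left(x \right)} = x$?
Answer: $-15120$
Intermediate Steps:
$s = 140$ ($s = -12 + 4 \cdot 2 \cdot 19 = -12 + 4 \cdot 38 = -12 + 152 = 140$)
$\left(v{\left(5 \right)} - 113\right) s = \left(5 - 113\right) 140 = \left(-108\right) 140 = -15120$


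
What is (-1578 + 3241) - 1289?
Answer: 374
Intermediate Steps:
(-1578 + 3241) - 1289 = 1663 - 1289 = 374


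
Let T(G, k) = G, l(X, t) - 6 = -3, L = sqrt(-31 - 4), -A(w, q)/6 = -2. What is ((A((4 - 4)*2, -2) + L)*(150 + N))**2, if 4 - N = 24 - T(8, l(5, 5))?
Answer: 2075796 + 457056*I*sqrt(35) ≈ 2.0758e+6 + 2.704e+6*I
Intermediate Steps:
A(w, q) = 12 (A(w, q) = -6*(-2) = 12)
L = I*sqrt(35) (L = sqrt(-35) = I*sqrt(35) ≈ 5.9161*I)
l(X, t) = 3 (l(X, t) = 6 - 3 = 3)
N = -12 (N = 4 - (24 - 1*8) = 4 - (24 - 8) = 4 - 1*16 = 4 - 16 = -12)
((A((4 - 4)*2, -2) + L)*(150 + N))**2 = ((12 + I*sqrt(35))*(150 - 12))**2 = ((12 + I*sqrt(35))*138)**2 = (1656 + 138*I*sqrt(35))**2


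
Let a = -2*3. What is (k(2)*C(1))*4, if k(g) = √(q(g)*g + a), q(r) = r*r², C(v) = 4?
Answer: 16*√10 ≈ 50.596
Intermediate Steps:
q(r) = r³
a = -6
k(g) = √(-6 + g⁴) (k(g) = √(g³*g - 6) = √(g⁴ - 6) = √(-6 + g⁴))
(k(2)*C(1))*4 = (√(-6 + 2⁴)*4)*4 = (√(-6 + 16)*4)*4 = (√10*4)*4 = (4*√10)*4 = 16*√10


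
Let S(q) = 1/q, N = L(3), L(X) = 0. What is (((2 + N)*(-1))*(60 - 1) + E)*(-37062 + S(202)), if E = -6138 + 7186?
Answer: -3481233195/101 ≈ -3.4468e+7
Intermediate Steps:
E = 1048
N = 0
(((2 + N)*(-1))*(60 - 1) + E)*(-37062 + S(202)) = (((2 + 0)*(-1))*(60 - 1) + 1048)*(-37062 + 1/202) = ((2*(-1))*59 + 1048)*(-37062 + 1/202) = (-2*59 + 1048)*(-7486523/202) = (-118 + 1048)*(-7486523/202) = 930*(-7486523/202) = -3481233195/101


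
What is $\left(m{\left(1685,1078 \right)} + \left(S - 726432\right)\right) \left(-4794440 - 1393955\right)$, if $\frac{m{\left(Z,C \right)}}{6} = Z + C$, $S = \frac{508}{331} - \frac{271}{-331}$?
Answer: $\frac{1454030827813525}{331} \approx 4.3928 \cdot 10^{12}$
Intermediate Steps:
$S = \frac{779}{331}$ ($S = 508 \cdot \frac{1}{331} - - \frac{271}{331} = \frac{508}{331} + \frac{271}{331} = \frac{779}{331} \approx 2.3535$)
$m{\left(Z,C \right)} = 6 C + 6 Z$ ($m{\left(Z,C \right)} = 6 \left(Z + C\right) = 6 \left(C + Z\right) = 6 C + 6 Z$)
$\left(m{\left(1685,1078 \right)} + \left(S - 726432\right)\right) \left(-4794440 - 1393955\right) = \left(\left(6 \cdot 1078 + 6 \cdot 1685\right) + \left(\frac{779}{331} - 726432\right)\right) \left(-4794440 - 1393955\right) = \left(\left(6468 + 10110\right) + \left(\frac{779}{331} - 726432\right)\right) \left(-6188395\right) = \left(16578 - \frac{240448213}{331}\right) \left(-6188395\right) = \left(- \frac{234960895}{331}\right) \left(-6188395\right) = \frac{1454030827813525}{331}$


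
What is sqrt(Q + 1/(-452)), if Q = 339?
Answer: sqrt(17314651)/226 ≈ 18.412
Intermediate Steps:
sqrt(Q + 1/(-452)) = sqrt(339 + 1/(-452)) = sqrt(339 - 1/452) = sqrt(153227/452) = sqrt(17314651)/226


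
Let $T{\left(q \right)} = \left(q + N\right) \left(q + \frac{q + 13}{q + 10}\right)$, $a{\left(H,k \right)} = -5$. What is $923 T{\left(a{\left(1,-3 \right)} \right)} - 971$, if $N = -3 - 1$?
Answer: $\frac{136364}{5} \approx 27273.0$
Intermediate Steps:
$N = -4$ ($N = -3 - 1 = -4$)
$T{\left(q \right)} = \left(-4 + q\right) \left(q + \frac{13 + q}{10 + q}\right)$ ($T{\left(q \right)} = \left(q - 4\right) \left(q + \frac{q + 13}{q + 10}\right) = \left(-4 + q\right) \left(q + \frac{13 + q}{10 + q}\right)$)
$923 T{\left(a{\left(1,-3 \right)} \right)} - 971 = 923 \frac{-52 + \left(-5\right)^{3} - -155 + 7 \left(-5\right)^{2}}{10 - 5} - 971 = 923 \frac{-52 - 125 + 155 + 7 \cdot 25}{5} - 971 = 923 \frac{-52 - 125 + 155 + 175}{5} - 971 = 923 \cdot \frac{1}{5} \cdot 153 - 971 = 923 \cdot \frac{153}{5} - 971 = \frac{141219}{5} - 971 = \frac{136364}{5}$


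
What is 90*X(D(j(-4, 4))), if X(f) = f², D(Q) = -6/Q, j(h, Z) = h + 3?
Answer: 3240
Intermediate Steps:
j(h, Z) = 3 + h
90*X(D(j(-4, 4))) = 90*(-6/(3 - 4))² = 90*(-6/(-1))² = 90*(-6*(-1))² = 90*6² = 90*36 = 3240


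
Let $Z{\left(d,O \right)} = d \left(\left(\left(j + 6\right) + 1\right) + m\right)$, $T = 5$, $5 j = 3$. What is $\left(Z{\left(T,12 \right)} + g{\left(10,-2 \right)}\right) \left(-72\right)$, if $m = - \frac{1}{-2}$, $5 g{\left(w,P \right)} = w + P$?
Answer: $- \frac{15156}{5} \approx -3031.2$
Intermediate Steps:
$j = \frac{3}{5}$ ($j = \frac{1}{5} \cdot 3 = \frac{3}{5} \approx 0.6$)
$g{\left(w,P \right)} = \frac{P}{5} + \frac{w}{5}$ ($g{\left(w,P \right)} = \frac{w + P}{5} = \frac{P + w}{5} = \frac{P}{5} + \frac{w}{5}$)
$m = \frac{1}{2}$ ($m = \left(-1\right) \left(- \frac{1}{2}\right) = \frac{1}{2} \approx 0.5$)
$Z{\left(d,O \right)} = \frac{81 d}{10}$ ($Z{\left(d,O \right)} = d \left(\left(\left(\frac{3}{5} + 6\right) + 1\right) + \frac{1}{2}\right) = d \left(\left(\frac{33}{5} + 1\right) + \frac{1}{2}\right) = d \left(\frac{38}{5} + \frac{1}{2}\right) = d \frac{81}{10} = \frac{81 d}{10}$)
$\left(Z{\left(T,12 \right)} + g{\left(10,-2 \right)}\right) \left(-72\right) = \left(\frac{81}{10} \cdot 5 + \left(\frac{1}{5} \left(-2\right) + \frac{1}{5} \cdot 10\right)\right) \left(-72\right) = \left(\frac{81}{2} + \left(- \frac{2}{5} + 2\right)\right) \left(-72\right) = \left(\frac{81}{2} + \frac{8}{5}\right) \left(-72\right) = \frac{421}{10} \left(-72\right) = - \frac{15156}{5}$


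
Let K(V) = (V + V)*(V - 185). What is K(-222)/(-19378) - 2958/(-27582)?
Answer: -410580661/44540333 ≈ -9.2182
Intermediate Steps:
K(V) = 2*V*(-185 + V) (K(V) = (2*V)*(-185 + V) = 2*V*(-185 + V))
K(-222)/(-19378) - 2958/(-27582) = (2*(-222)*(-185 - 222))/(-19378) - 2958/(-27582) = (2*(-222)*(-407))*(-1/19378) - 2958*(-1/27582) = 180708*(-1/19378) + 493/4597 = -90354/9689 + 493/4597 = -410580661/44540333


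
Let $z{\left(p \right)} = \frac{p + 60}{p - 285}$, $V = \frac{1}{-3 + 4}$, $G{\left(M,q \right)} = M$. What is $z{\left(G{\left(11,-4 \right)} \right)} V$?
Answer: $- \frac{71}{274} \approx -0.25912$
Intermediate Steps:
$V = 1$ ($V = 1^{-1} = 1$)
$z{\left(p \right)} = \frac{60 + p}{-285 + p}$
$z{\left(G{\left(11,-4 \right)} \right)} V = \frac{60 + 11}{-285 + 11} \cdot 1 = \frac{1}{-274} \cdot 71 \cdot 1 = \left(- \frac{1}{274}\right) 71 \cdot 1 = \left(- \frac{71}{274}\right) 1 = - \frac{71}{274}$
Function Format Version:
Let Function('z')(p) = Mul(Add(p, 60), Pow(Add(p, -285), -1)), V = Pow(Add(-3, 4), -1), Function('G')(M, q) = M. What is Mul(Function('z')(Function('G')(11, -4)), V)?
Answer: Rational(-71, 274) ≈ -0.25912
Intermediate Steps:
V = 1 (V = Pow(1, -1) = 1)
Function('z')(p) = Mul(Pow(Add(-285, p), -1), Add(60, p)) (Function('z')(p) = Mul(Add(60, p), Pow(Add(-285, p), -1)) = Mul(Pow(Add(-285, p), -1), Add(60, p)))
Mul(Function('z')(Function('G')(11, -4)), V) = Mul(Mul(Pow(Add(-285, 11), -1), Add(60, 11)), 1) = Mul(Mul(Pow(-274, -1), 71), 1) = Mul(Mul(Rational(-1, 274), 71), 1) = Mul(Rational(-71, 274), 1) = Rational(-71, 274)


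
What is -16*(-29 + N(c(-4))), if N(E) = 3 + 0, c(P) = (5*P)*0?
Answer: 416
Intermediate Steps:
c(P) = 0
N(E) = 3
-16*(-29 + N(c(-4))) = -16*(-29 + 3) = -16*(-26) = 416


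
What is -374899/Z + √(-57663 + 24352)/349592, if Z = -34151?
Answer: 374899/34151 + I*√33311/349592 ≈ 10.978 + 0.00052207*I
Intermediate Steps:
-374899/Z + √(-57663 + 24352)/349592 = -374899/(-34151) + √(-57663 + 24352)/349592 = -374899*(-1/34151) + √(-33311)*(1/349592) = 374899/34151 + (I*√33311)*(1/349592) = 374899/34151 + I*√33311/349592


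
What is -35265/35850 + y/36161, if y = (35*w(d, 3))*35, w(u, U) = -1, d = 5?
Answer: -87942261/86424790 ≈ -1.0176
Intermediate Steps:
y = -1225 (y = (35*(-1))*35 = -35*35 = -1225)
-35265/35850 + y/36161 = -35265/35850 - 1225/36161 = -35265*1/35850 - 1225*1/36161 = -2351/2390 - 1225/36161 = -87942261/86424790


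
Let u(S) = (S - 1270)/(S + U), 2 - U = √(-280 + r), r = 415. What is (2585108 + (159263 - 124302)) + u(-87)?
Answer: 3715280911/1418 - 4071*√15/7090 ≈ 2.6201e+6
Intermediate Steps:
U = 2 - 3*√15 (U = 2 - √(-280 + 415) = 2 - √135 = 2 - 3*√15 ≈ -9.6190)
u(S) = (-1270 + S)/(2 + S - 3*√15) (u(S) = (S - 1270)/(S + (2 - 3*√15)) = (-1270 + S)/(2 + S - 3*√15))
(2585108 + (159263 - 124302)) + u(-87) = (2585108 + (159263 - 124302)) + (-1270 - 87)/(2 - 87 - 3*√15) = (2585108 + 34961) - 1357/(-85 - 3*√15) = 2620069 - 1357/(-85 - 3*√15)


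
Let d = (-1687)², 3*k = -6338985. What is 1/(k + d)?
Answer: 1/732974 ≈ 1.3643e-6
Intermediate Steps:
k = -2112995 (k = (⅓)*(-6338985) = -2112995)
d = 2845969
1/(k + d) = 1/(-2112995 + 2845969) = 1/732974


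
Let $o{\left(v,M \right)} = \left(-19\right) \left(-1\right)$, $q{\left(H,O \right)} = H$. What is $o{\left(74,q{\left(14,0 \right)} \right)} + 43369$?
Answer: $43388$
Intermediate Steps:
$o{\left(v,M \right)} = 19$
$o{\left(74,q{\left(14,0 \right)} \right)} + 43369 = 19 + 43369 = 43388$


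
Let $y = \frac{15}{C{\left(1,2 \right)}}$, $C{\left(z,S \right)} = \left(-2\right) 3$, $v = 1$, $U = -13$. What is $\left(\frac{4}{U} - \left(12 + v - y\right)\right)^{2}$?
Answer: $\frac{168921}{676} \approx 249.88$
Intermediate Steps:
$C{\left(z,S \right)} = -6$
$y = - \frac{5}{2}$ ($y = \frac{15}{-6} = 15 \left(- \frac{1}{6}\right) = - \frac{5}{2} \approx -2.5$)
$\left(\frac{4}{U} - \left(12 + v - y\right)\right)^{2} = \left(\frac{4}{-13} - \frac{31}{2}\right)^{2} = \left(4 \left(- \frac{1}{13}\right) - \frac{31}{2}\right)^{2} = \left(- \frac{4}{13} - \frac{31}{2}\right)^{2} = \left(- \frac{411}{26}\right)^{2} = \frac{168921}{676}$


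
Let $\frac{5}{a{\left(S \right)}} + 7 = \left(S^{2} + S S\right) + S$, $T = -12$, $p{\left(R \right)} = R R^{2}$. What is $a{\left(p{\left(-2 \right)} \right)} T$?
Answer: $- \frac{60}{113} \approx -0.53097$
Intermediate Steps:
$p{\left(R \right)} = R^{3}$
$a{\left(S \right)} = \frac{5}{-7 + S + 2 S^{2}}$ ($a{\left(S \right)} = \frac{5}{-7 + \left(\left(S^{2} + S S\right) + S\right)} = \frac{5}{-7 + \left(\left(S^{2} + S^{2}\right) + S\right)} = \frac{5}{-7 + \left(2 S^{2} + S\right)} = \frac{5}{-7 + \left(S + 2 S^{2}\right)} = \frac{5}{-7 + S + 2 S^{2}}$)
$a{\left(p{\left(-2 \right)} \right)} T = \frac{5}{-7 + \left(-2\right)^{3} + 2 \left(\left(-2\right)^{3}\right)^{2}} \left(-12\right) = \frac{5}{-7 - 8 + 2 \left(-8\right)^{2}} \left(-12\right) = \frac{5}{-7 - 8 + 2 \cdot 64} \left(-12\right) = \frac{5}{-7 - 8 + 128} \left(-12\right) = \frac{5}{113} \left(-12\right) = - \frac{60}{113}$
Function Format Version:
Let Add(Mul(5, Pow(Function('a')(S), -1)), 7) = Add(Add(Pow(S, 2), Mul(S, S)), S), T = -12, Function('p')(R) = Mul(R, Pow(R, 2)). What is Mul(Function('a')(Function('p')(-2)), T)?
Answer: Rational(-60, 113) ≈ -0.53097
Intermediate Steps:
Function('p')(R) = Pow(R, 3)
Function('a')(S) = Mul(5, Pow(Add(-7, S, Mul(2, Pow(S, 2))), -1)) (Function('a')(S) = Mul(5, Pow(Add(-7, Add(Add(Pow(S, 2), Mul(S, S)), S)), -1)) = Mul(5, Pow(Add(-7, Add(Add(Pow(S, 2), Pow(S, 2)), S)), -1)) = Mul(5, Pow(Add(-7, Add(Mul(2, Pow(S, 2)), S)), -1)) = Mul(5, Pow(Add(-7, Add(S, Mul(2, Pow(S, 2)))), -1)) = Mul(5, Pow(Add(-7, S, Mul(2, Pow(S, 2))), -1)))
Mul(Function('a')(Function('p')(-2)), T) = Mul(Mul(5, Pow(Add(-7, Pow(-2, 3), Mul(2, Pow(Pow(-2, 3), 2))), -1)), -12) = Mul(Mul(5, Pow(Add(-7, -8, Mul(2, Pow(-8, 2))), -1)), -12) = Mul(Mul(5, Pow(Add(-7, -8, Mul(2, 64)), -1)), -12) = Mul(Mul(5, Pow(Add(-7, -8, 128), -1)), -12) = Mul(Mul(5, Pow(113, -1)), -12) = Mul(Mul(5, Rational(1, 113)), -12) = Mul(Rational(5, 113), -12) = Rational(-60, 113)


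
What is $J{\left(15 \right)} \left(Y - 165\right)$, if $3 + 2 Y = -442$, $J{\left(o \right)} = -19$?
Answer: $\frac{14725}{2} \approx 7362.5$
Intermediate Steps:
$Y = - \frac{445}{2}$ ($Y = - \frac{3}{2} + \frac{1}{2} \left(-442\right) = - \frac{3}{2} - 221 = - \frac{445}{2} \approx -222.5$)
$J{\left(15 \right)} \left(Y - 165\right) = - 19 \left(- \frac{445}{2} - 165\right) = \left(-19\right) \left(- \frac{775}{2}\right) = \frac{14725}{2}$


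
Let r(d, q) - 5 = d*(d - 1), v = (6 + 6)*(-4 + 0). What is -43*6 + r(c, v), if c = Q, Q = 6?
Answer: -223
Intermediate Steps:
v = -48 (v = 12*(-4) = -48)
c = 6
r(d, q) = 5 + d*(-1 + d) (r(d, q) = 5 + d*(d - 1) = 5 + d*(-1 + d))
-43*6 + r(c, v) = -43*6 + (5 + 6² - 1*6) = -258 + (5 + 36 - 6) = -258 + 35 = -223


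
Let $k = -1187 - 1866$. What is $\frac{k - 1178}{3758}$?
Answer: $- \frac{4231}{3758} \approx -1.1259$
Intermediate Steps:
$k = -3053$
$\frac{k - 1178}{3758} = \frac{-3053 - 1178}{3758} = \left(-4231\right) \frac{1}{3758} = - \frac{4231}{3758}$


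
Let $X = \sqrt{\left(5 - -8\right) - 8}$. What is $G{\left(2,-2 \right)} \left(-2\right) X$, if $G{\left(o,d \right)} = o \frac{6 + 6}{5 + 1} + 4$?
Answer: $- 16 \sqrt{5} \approx -35.777$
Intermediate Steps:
$X = \sqrt{5}$ ($X = \sqrt{\left(5 + 8\right) - 8} = \sqrt{13 - 8} = \sqrt{5} \approx 2.2361$)
$G{\left(o,d \right)} = 4 + 2 o$ ($G{\left(o,d \right)} = o \frac{12}{6} + 4 = o 12 \cdot \frac{1}{6} + 4 = o 2 + 4 = 2 o + 4 = 4 + 2 o$)
$G{\left(2,-2 \right)} \left(-2\right) X = \left(4 + 2 \cdot 2\right) \left(-2\right) \sqrt{5} = \left(4 + 4\right) \left(-2\right) \sqrt{5} = 8 \left(-2\right) \sqrt{5} = - 16 \sqrt{5}$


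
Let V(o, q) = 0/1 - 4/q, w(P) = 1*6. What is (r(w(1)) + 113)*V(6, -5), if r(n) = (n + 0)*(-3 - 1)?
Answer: 356/5 ≈ 71.200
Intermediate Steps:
w(P) = 6
r(n) = -4*n (r(n) = n*(-4) = -4*n)
V(o, q) = -4/q (V(o, q) = 0*1 - 4/q = 0 - 4/q = -4/q)
(r(w(1)) + 113)*V(6, -5) = (-4*6 + 113)*(-4/(-5)) = (-24 + 113)*(-4*(-⅕)) = 89*(⅘) = 356/5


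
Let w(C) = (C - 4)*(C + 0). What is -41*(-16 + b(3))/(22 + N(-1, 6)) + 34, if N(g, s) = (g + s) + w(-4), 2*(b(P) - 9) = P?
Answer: 4463/118 ≈ 37.822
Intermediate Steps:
w(C) = C*(-4 + C) (w(C) = (-4 + C)*C = C*(-4 + C))
b(P) = 9 + P/2
N(g, s) = 32 + g + s (N(g, s) = (g + s) - 4*(-4 - 4) = (g + s) - 4*(-8) = (g + s) + 32 = 32 + g + s)
-41*(-16 + b(3))/(22 + N(-1, 6)) + 34 = -41*(-16 + (9 + (½)*3))/(22 + (32 - 1 + 6)) + 34 = -41*(-16 + (9 + 3/2))/(22 + 37) + 34 = -41*(-16 + 21/2)/59 + 34 = -(-451)/(2*59) + 34 = -41*(-11/118) + 34 = 451/118 + 34 = 4463/118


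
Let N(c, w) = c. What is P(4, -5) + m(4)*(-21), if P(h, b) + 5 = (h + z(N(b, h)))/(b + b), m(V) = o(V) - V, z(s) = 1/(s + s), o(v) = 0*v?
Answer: 7861/100 ≈ 78.610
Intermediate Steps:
o(v) = 0
z(s) = 1/(2*s)
m(V) = -V (m(V) = 0 - V = -V)
P(h, b) = -5 + (h + 1/(2*b))/(2*b) (P(h, b) = -5 + (h + 1/(2*b))/(b + b) = -5 + (h + 1/(2*b))/((2*b)) = -5 + (h + 1/(2*b))*(1/(2*b)) = -5 + (h + 1/(2*b))/(2*b))
P(4, -5) + m(4)*(-21) = (-5 + (¼)/(-5)² + (½)*4/(-5)) - 1*4*(-21) = (-5 + (¼)*(1/25) + (½)*4*(-⅕)) - 4*(-21) = (-5 + 1/100 - ⅖) + 84 = -539/100 + 84 = 7861/100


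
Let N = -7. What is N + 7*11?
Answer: 70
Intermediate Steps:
N + 7*11 = -7 + 7*11 = -7 + 77 = 70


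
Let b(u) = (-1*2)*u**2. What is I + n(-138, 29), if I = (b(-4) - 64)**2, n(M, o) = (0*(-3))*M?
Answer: 9216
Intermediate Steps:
n(M, o) = 0 (n(M, o) = 0*M = 0)
b(u) = -2*u**2
I = 9216 (I = (-2*(-4)**2 - 64)**2 = (-2*16 - 64)**2 = (-32 - 64)**2 = (-96)**2 = 9216)
I + n(-138, 29) = 9216 + 0 = 9216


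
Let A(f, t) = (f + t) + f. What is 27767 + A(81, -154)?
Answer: 27775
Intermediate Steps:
A(f, t) = t + 2*f
27767 + A(81, -154) = 27767 + (-154 + 2*81) = 27767 + (-154 + 162) = 27767 + 8 = 27775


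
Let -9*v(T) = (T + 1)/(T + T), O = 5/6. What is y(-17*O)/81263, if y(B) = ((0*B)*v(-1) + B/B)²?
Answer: 1/81263 ≈ 1.2306e-5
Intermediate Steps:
O = ⅚ (O = 5*(⅙) = ⅚ ≈ 0.83333)
v(T) = -(1 + T)/(18*T) (v(T) = -(T + 1)/(9*(T + T)) = -(1 + T)/(9*(2*T)) = -(1 + T)*1/(2*T)/9 = -(1 + T)/(18*T))
y(B) = 1 (y(B) = ((0*B)*((1/18)*(-1 - 1*(-1))/(-1)) + B/B)² = (0*((1/18)*(-1)*(-1 + 1)) + 1)² = (0*((1/18)*(-1)*0) + 1)² = (0*0 + 1)² = (0 + 1)² = 1² = 1)
y(-17*O)/81263 = 1/81263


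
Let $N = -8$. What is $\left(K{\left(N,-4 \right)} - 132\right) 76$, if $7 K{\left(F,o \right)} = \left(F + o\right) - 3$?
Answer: $- \frac{71364}{7} \approx -10195.0$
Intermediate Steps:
$K{\left(F,o \right)} = - \frac{3}{7} + \frac{F}{7} + \frac{o}{7}$ ($K{\left(F,o \right)} = \frac{\left(F + o\right) - 3}{7} = \frac{-3 + F + o}{7} = - \frac{3}{7} + \frac{F}{7} + \frac{o}{7}$)
$\left(K{\left(N,-4 \right)} - 132\right) 76 = \left(\left(- \frac{3}{7} + \frac{1}{7} \left(-8\right) + \frac{1}{7} \left(-4\right)\right) - 132\right) 76 = \left(\left(- \frac{3}{7} - \frac{8}{7} - \frac{4}{7}\right) - 132\right) 76 = \left(- \frac{15}{7} - 132\right) 76 = \left(- \frac{939}{7}\right) 76 = - \frac{71364}{7}$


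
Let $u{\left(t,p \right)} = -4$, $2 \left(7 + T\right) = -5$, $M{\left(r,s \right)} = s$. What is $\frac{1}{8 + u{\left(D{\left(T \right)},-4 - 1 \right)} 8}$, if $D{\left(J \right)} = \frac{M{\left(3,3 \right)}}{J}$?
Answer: $- \frac{1}{24} \approx -0.041667$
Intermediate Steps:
$T = - \frac{19}{2}$ ($T = -7 + \frac{1}{2} \left(-5\right) = -7 - \frac{5}{2} = - \frac{19}{2} \approx -9.5$)
$D{\left(J \right)} = \frac{3}{J}$
$\frac{1}{8 + u{\left(D{\left(T \right)},-4 - 1 \right)} 8} = \frac{1}{8 - 32} = \frac{1}{-24} = - \frac{1}{24}$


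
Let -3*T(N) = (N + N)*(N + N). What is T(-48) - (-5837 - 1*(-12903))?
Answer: -10138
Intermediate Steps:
T(N) = -4*N²/3 (T(N) = -(N + N)*(N + N)/3 = -2*N*2*N/3 = -4*N²/3)
T(-48) - (-5837 - 1*(-12903)) = -4/3*(-48)² - (-5837 - 1*(-12903)) = -4/3*2304 - (-5837 + 12903) = -3072 - 1*7066 = -3072 - 7066 = -10138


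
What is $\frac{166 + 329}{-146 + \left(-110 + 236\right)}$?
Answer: $- \frac{99}{4} \approx -24.75$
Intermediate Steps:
$\frac{166 + 329}{-146 + \left(-110 + 236\right)} = \frac{495}{-146 + 126} = \frac{495}{-20} = 495 \left(- \frac{1}{20}\right) = - \frac{99}{4}$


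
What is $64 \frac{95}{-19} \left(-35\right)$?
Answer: $11200$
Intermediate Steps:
$64 \frac{95}{-19} \left(-35\right) = 64 \cdot 95 \left(- \frac{1}{19}\right) \left(-35\right) = 64 \left(-5\right) \left(-35\right) = \left(-320\right) \left(-35\right) = 11200$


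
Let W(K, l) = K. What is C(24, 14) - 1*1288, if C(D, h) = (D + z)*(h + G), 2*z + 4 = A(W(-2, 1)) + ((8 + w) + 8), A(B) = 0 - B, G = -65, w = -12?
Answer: -2563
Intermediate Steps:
A(B) = -B
z = 1 (z = -2 + (-1*(-2) + ((8 - 12) + 8))/2 = -2 + (2 + (-4 + 8))/2 = -2 + (2 + 4)/2 = -2 + (½)*6 = -2 + 3 = 1)
C(D, h) = (1 + D)*(-65 + h) (C(D, h) = (D + 1)*(h - 65) = (1 + D)*(-65 + h))
C(24, 14) - 1*1288 = (-65 + 14 - 65*24 + 24*14) - 1*1288 = (-65 + 14 - 1560 + 336) - 1288 = -1275 - 1288 = -2563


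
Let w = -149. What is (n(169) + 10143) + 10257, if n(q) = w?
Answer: 20251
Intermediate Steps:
n(q) = -149
(n(169) + 10143) + 10257 = (-149 + 10143) + 10257 = 9994 + 10257 = 20251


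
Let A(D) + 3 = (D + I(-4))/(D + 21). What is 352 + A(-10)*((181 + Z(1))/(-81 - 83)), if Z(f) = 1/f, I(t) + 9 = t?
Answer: 161300/451 ≈ 357.65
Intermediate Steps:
I(t) = -9 + t
A(D) = -3 + (-13 + D)/(21 + D) (A(D) = -3 + (D + (-9 - 4))/(D + 21) = -3 + (D - 13)/(21 + D) = -3 + (-13 + D)/(21 + D))
352 + A(-10)*((181 + Z(1))/(-81 - 83)) = 352 + (2*(-38 - 1*(-10))/(21 - 10))*((181 + 1/1)/(-81 - 83)) = 352 + (2*(-38 + 10)/11)*((181 + 1)/(-164)) = 352 + (2*(1/11)*(-28))*(182*(-1/164)) = 352 - 56/11*(-91/82) = 352 + 2548/451 = 161300/451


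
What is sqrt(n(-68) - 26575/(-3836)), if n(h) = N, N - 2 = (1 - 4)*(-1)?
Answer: sqrt(43879045)/1918 ≈ 3.4537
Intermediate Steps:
N = 5 (N = 2 + (1 - 4)*(-1) = 2 - 3*(-1) = 2 + 3 = 5)
n(h) = 5
sqrt(n(-68) - 26575/(-3836)) = sqrt(5 - 26575/(-3836)) = sqrt(5 - 26575*(-1/3836)) = sqrt(5 + 26575/3836) = sqrt(45755/3836) = sqrt(43879045)/1918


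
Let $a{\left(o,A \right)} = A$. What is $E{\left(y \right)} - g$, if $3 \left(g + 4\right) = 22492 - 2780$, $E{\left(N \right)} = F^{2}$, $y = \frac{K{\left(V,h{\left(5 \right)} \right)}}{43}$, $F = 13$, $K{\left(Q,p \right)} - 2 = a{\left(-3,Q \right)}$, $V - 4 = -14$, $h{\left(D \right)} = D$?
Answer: $- \frac{19193}{3} \approx -6397.7$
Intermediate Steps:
$V = -10$ ($V = 4 - 14 = -10$)
$K{\left(Q,p \right)} = 2 + Q$
$y = - \frac{8}{43}$ ($y = \frac{2 - 10}{43} = \left(-8\right) \frac{1}{43} = - \frac{8}{43} \approx -0.18605$)
$E{\left(N \right)} = 169$ ($E{\left(N \right)} = 13^{2} = 169$)
$g = \frac{19700}{3}$ ($g = -4 + \frac{22492 - 2780}{3} = -4 + \frac{1}{3} \cdot 19712 = -4 + \frac{19712}{3} = \frac{19700}{3} \approx 6566.7$)
$E{\left(y \right)} - g = 169 - \frac{19700}{3} = - \frac{19193}{3}$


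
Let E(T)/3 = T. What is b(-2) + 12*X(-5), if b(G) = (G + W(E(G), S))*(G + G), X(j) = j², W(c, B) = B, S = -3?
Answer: 320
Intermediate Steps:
E(T) = 3*T
b(G) = 2*G*(-3 + G) (b(G) = (G - 3)*(G + G) = (-3 + G)*(2*G) = 2*G*(-3 + G))
b(-2) + 12*X(-5) = 2*(-2)*(-3 - 2) + 12*(-5)² = 2*(-2)*(-5) + 12*25 = 20 + 300 = 320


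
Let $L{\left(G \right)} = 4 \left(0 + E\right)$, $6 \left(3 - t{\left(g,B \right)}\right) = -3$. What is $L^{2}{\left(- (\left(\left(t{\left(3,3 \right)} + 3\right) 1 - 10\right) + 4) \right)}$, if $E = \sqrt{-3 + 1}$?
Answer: $-32$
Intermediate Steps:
$t{\left(g,B \right)} = \frac{7}{2}$ ($t{\left(g,B \right)} = 3 - - \frac{1}{2} = 3 + \frac{1}{2} = \frac{7}{2}$)
$E = i \sqrt{2}$ ($E = \sqrt{-2} = i \sqrt{2} \approx 1.4142 i$)
$L{\left(G \right)} = 4 i \sqrt{2}$ ($L{\left(G \right)} = 4 \left(0 + i \sqrt{2}\right) = 4 i \sqrt{2}$)
$L^{2}{\left(- (\left(\left(t{\left(3,3 \right)} + 3\right) 1 - 10\right) + 4) \right)} = \left(4 i \sqrt{2}\right)^{2} = -32$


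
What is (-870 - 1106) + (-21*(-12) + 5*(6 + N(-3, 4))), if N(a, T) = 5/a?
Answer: -5107/3 ≈ -1702.3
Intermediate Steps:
(-870 - 1106) + (-21*(-12) + 5*(6 + N(-3, 4))) = (-870 - 1106) + (-21*(-12) + 5*(6 + 5/(-3))) = -1976 + (252 + 5*(6 + 5*(-⅓))) = -1976 + (252 + 5*(6 - 5/3)) = -1976 + (252 + 5*(13/3)) = -1976 + (252 + 65/3) = -1976 + 821/3 = -5107/3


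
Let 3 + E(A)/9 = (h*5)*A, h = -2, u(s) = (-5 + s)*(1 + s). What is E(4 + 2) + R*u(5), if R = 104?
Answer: -567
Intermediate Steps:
u(s) = (1 + s)*(-5 + s)
E(A) = -27 - 90*A (E(A) = -27 + 9*((-2*5)*A) = -27 + 9*(-10*A) = -27 - 90*A)
E(4 + 2) + R*u(5) = (-27 - 90*(4 + 2)) + 104*(-5 + 5² - 4*5) = (-27 - 90*6) + 104*(-5 + 25 - 20) = (-27 - 540) + 104*0 = -567 + 0 = -567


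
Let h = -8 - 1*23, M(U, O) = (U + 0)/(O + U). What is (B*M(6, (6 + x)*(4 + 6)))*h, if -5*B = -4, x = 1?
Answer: -186/95 ≈ -1.9579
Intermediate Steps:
M(U, O) = U/(O + U)
B = ⅘ (B = -⅕*(-4) = ⅘ ≈ 0.80000)
h = -31 (h = -8 - 23 = -31)
(B*M(6, (6 + x)*(4 + 6)))*h = (4*(6/((6 + 1)*(4 + 6) + 6))/5)*(-31) = (4*(6/(7*10 + 6))/5)*(-31) = (4*(6/(70 + 6))/5)*(-31) = (4*(6/76)/5)*(-31) = (4*(6*(1/76))/5)*(-31) = ((⅘)*(3/38))*(-31) = (6/95)*(-31) = -186/95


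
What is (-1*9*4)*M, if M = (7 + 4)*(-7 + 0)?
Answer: 2772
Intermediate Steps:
M = -77 (M = 11*(-7) = -77)
(-1*9*4)*M = (-1*9*4)*(-77) = -9*4*(-77) = -36*(-77) = 2772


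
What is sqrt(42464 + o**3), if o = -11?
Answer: sqrt(41133) ≈ 202.81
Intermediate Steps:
sqrt(42464 + o**3) = sqrt(42464 + (-11)**3) = sqrt(42464 - 1331) = sqrt(41133)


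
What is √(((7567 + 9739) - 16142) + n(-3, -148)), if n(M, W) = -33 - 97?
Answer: √1034 ≈ 32.156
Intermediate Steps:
n(M, W) = -130
√(((7567 + 9739) - 16142) + n(-3, -148)) = √(((7567 + 9739) - 16142) - 130) = √((17306 - 16142) - 130) = √(1164 - 130) = √1034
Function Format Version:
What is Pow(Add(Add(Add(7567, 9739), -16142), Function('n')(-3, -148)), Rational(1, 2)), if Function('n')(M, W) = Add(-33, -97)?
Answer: Pow(1034, Rational(1, 2)) ≈ 32.156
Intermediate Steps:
Function('n')(M, W) = -130
Pow(Add(Add(Add(7567, 9739), -16142), Function('n')(-3, -148)), Rational(1, 2)) = Pow(Add(Add(Add(7567, 9739), -16142), -130), Rational(1, 2)) = Pow(Add(Add(17306, -16142), -130), Rational(1, 2)) = Pow(Add(1164, -130), Rational(1, 2)) = Pow(1034, Rational(1, 2))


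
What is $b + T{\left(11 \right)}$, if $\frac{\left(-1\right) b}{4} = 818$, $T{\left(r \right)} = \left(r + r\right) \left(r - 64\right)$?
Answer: $-4438$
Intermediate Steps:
$T{\left(r \right)} = 2 r \left(-64 + r\right)$
$b = -3272$ ($b = \left(-4\right) 818 = -3272$)
$b + T{\left(11 \right)} = -3272 + 2 \cdot 11 \left(-64 + 11\right) = -3272 + 2 \cdot 11 \left(-53\right) = -3272 - 1166 = -4438$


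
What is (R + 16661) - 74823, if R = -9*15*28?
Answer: -61942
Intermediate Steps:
R = -3780 (R = -135*28 = -3780)
(R + 16661) - 74823 = (-3780 + 16661) - 74823 = 12881 - 74823 = -61942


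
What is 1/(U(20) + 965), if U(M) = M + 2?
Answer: 1/987 ≈ 0.0010132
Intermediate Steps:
U(M) = 2 + M
1/(U(20) + 965) = 1/((2 + 20) + 965) = 1/(22 + 965) = 1/987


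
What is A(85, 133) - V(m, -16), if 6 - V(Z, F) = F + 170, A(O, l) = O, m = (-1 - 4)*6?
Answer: 233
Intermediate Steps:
m = -30 (m = -5*6 = -30)
V(Z, F) = -164 - F (V(Z, F) = 6 - (F + 170) = 6 - (170 + F) = 6 + (-170 - F) = -164 - F)
A(85, 133) - V(m, -16) = 85 - (-164 - 1*(-16)) = 85 - (-164 + 16) = 85 - 1*(-148) = 85 + 148 = 233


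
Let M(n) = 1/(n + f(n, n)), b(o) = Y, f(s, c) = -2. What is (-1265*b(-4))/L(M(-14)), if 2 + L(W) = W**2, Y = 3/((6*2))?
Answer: 80960/511 ≈ 158.43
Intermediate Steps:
Y = 1/4 (Y = 3/12 = 3*(1/12) = 1/4 ≈ 0.25000)
b(o) = 1/4
M(n) = 1/(-2 + n) (M(n) = 1/(n - 2) = 1/(-2 + n))
L(W) = -2 + W**2
(-1265*b(-4))/L(M(-14)) = (-1265*1/4)/(-2 + (1/(-2 - 14))**2) = -1265/(4*(-2 + (1/(-16))**2)) = -1265/(4*(-2 + (-1/16)**2)) = -1265/(4*(-2 + 1/256)) = -1265/(4*(-511/256)) = -1265/4*(-256/511) = 80960/511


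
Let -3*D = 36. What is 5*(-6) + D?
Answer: -42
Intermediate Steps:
D = -12 (D = -1/3*36 = -12)
5*(-6) + D = 5*(-6) - 12 = -30 - 12 = -42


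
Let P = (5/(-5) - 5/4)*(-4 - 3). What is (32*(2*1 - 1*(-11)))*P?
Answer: 6552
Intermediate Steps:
P = 63/4 (P = (5*(-1/5) - 5*1/4)*(-7) = (-1 - 5/4)*(-7) = -9/4*(-7) = 63/4 ≈ 15.750)
(32*(2*1 - 1*(-11)))*P = (32*(2*1 - 1*(-11)))*(63/4) = (32*(2 + 11))*(63/4) = (32*13)*(63/4) = 416*(63/4) = 6552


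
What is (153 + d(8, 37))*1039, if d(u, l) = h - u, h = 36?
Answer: 188059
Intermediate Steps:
d(u, l) = 36 - u
(153 + d(8, 37))*1039 = (153 + (36 - 1*8))*1039 = (153 + (36 - 8))*1039 = (153 + 28)*1039 = 181*1039 = 188059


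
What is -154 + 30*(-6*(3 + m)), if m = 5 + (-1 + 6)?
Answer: -2494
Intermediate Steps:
m = 10 (m = 5 + 5 = 10)
-154 + 30*(-6*(3 + m)) = -154 + 30*(-6*(3 + 10)) = -154 + 30*(-6*13) = -154 + 30*(-78) = -154 - 2340 = -2494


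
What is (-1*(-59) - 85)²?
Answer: 676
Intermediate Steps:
(-1*(-59) - 85)² = (59 - 85)² = (-26)² = 676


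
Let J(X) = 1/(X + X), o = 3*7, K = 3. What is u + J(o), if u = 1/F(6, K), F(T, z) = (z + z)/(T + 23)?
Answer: 34/7 ≈ 4.8571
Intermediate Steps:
F(T, z) = 2*z/(23 + T) (F(T, z) = (2*z)/(23 + T) = 2*z/(23 + T))
o = 21
J(X) = 1/(2*X)
u = 29/6 (u = 1/(2*3/(23 + 6)) = 1/(2*3/29) = 1/(2*3*(1/29)) = 1/(6/29) = 29/6 ≈ 4.8333)
u + J(o) = 29/6 + (1/2)/21 = 29/6 + (1/2)*(1/21) = 29/6 + 1/42 = 34/7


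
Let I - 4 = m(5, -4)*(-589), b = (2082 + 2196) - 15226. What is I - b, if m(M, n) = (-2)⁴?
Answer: 1528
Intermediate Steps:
m(M, n) = 16
b = -10948 (b = 4278 - 15226 = -10948)
I = -9420 (I = 4 + 16*(-589) = 4 - 9424 = -9420)
I - b = -9420 - 1*(-10948) = -9420 + 10948 = 1528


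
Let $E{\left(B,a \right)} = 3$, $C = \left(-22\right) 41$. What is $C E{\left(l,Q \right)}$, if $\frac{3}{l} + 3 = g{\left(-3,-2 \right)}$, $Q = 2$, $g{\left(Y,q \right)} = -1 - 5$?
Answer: $-2706$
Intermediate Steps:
$g{\left(Y,q \right)} = -6$ ($g{\left(Y,q \right)} = -1 - 5 = -6$)
$l = - \frac{1}{3}$ ($l = \frac{3}{-3 - 6} = \frac{3}{-9} = 3 \left(- \frac{1}{9}\right) = - \frac{1}{3} \approx -0.33333$)
$C = -902$
$C E{\left(l,Q \right)} = \left(-902\right) 3 = -2706$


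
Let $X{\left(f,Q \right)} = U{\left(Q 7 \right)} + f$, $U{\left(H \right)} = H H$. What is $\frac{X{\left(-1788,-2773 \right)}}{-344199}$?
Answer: $- \frac{376785133}{344199} \approx -1094.7$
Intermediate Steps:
$U{\left(H \right)} = H^{2}$
$X{\left(f,Q \right)} = f + 49 Q^{2}$ ($X{\left(f,Q \right)} = \left(Q 7\right)^{2} + f = \left(7 Q\right)^{2} + f = 49 Q^{2} + f = f + 49 Q^{2}$)
$\frac{X{\left(-1788,-2773 \right)}}{-344199} = \frac{-1788 + 49 \left(-2773\right)^{2}}{-344199} = \left(-1788 + 49 \cdot 7689529\right) \left(- \frac{1}{344199}\right) = \left(-1788 + 376786921\right) \left(- \frac{1}{344199}\right) = 376785133 \left(- \frac{1}{344199}\right) = - \frac{376785133}{344199}$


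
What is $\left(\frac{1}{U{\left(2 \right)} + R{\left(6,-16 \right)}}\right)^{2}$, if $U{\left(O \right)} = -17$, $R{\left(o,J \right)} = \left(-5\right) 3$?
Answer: $\frac{1}{1024} \approx 0.00097656$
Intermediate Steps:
$R{\left(o,J \right)} = -15$
$\left(\frac{1}{U{\left(2 \right)} + R{\left(6,-16 \right)}}\right)^{2} = \left(\frac{1}{-17 - 15}\right)^{2} = \left(\frac{1}{-32}\right)^{2} = \left(- \frac{1}{32}\right)^{2} = \frac{1}{1024}$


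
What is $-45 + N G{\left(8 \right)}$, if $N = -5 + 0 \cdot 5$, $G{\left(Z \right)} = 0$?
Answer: $-45$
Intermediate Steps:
$N = -5$ ($N = -5 + 0 = -5$)
$-45 + N G{\left(8 \right)} = -45 - 0 = -45 + 0 = -45$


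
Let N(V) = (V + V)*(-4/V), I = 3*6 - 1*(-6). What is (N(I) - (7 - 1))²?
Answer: 196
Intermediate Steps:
I = 24 (I = 18 + 6 = 24)
N(V) = -8 (N(V) = (2*V)*(-4/V) = -8)
(N(I) - (7 - 1))² = (-8 - (7 - 1))² = (-8 - 1*6)² = (-8 - 6)² = (-14)² = 196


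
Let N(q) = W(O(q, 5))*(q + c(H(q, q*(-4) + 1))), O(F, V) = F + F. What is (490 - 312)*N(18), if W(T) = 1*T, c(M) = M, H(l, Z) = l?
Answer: 230688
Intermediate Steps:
O(F, V) = 2*F
W(T) = T
N(q) = 4*q² (N(q) = (2*q)*(q + q) = (2*q)*(2*q) = 4*q²)
(490 - 312)*N(18) = (490 - 312)*(4*18²) = 178*(4*324) = 178*1296 = 230688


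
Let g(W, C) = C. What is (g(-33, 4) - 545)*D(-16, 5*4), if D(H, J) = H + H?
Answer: 17312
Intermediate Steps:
D(H, J) = 2*H
(g(-33, 4) - 545)*D(-16, 5*4) = (4 - 545)*(2*(-16)) = -541*(-32) = 17312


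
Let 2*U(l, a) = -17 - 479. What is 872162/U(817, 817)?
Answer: -436081/124 ≈ -3516.8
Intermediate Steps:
U(l, a) = -248 (U(l, a) = (-17 - 479)/2 = (½)*(-496) = -248)
872162/U(817, 817) = 872162/(-248) = 872162*(-1/248) = -436081/124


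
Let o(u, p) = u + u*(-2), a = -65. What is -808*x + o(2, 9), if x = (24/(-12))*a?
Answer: -105042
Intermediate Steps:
o(u, p) = -u (o(u, p) = u - 2*u = -u)
x = 130 (x = (24/(-12))*(-65) = (24*(-1/12))*(-65) = -2*(-65) = 130)
-808*x + o(2, 9) = -808*130 - 1*2 = -105040 - 2 = -105042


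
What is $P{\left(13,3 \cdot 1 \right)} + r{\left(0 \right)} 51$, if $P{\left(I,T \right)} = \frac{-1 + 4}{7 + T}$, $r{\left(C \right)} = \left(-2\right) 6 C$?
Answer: $\frac{3}{10} \approx 0.3$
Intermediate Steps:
$r{\left(C \right)} = - 12 C$
$P{\left(I,T \right)} = \frac{3}{7 + T}$
$P{\left(13,3 \cdot 1 \right)} + r{\left(0 \right)} 51 = \frac{3}{7 + 3 \cdot 1} + \left(-12\right) 0 \cdot 51 = \frac{3}{7 + 3} + 0 \cdot 51 = \frac{3}{10} + 0 = \frac{3}{10}$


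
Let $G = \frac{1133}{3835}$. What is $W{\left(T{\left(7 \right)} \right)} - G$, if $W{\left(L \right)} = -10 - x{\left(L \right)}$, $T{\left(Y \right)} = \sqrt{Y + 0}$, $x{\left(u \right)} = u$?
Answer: $- \frac{39483}{3835} - \sqrt{7} \approx -12.941$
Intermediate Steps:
$T{\left(Y \right)} = \sqrt{Y}$
$W{\left(L \right)} = -10 - L$
$G = \frac{1133}{3835}$ ($G = 1133 \cdot \frac{1}{3835} = \frac{1133}{3835} \approx 0.29544$)
$W{\left(T{\left(7 \right)} \right)} - G = \left(-10 - \sqrt{7}\right) - \frac{1133}{3835} = - \frac{39483}{3835} - \sqrt{7}$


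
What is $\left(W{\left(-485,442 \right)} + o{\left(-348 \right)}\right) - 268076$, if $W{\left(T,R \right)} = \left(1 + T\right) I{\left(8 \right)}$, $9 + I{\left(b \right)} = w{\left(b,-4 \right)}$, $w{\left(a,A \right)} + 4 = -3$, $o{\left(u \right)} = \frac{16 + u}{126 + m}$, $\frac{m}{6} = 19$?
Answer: $- \frac{15620003}{60} \approx -2.6033 \cdot 10^{5}$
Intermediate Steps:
$m = 114$ ($m = 6 \cdot 19 = 114$)
$o{\left(u \right)} = \frac{1}{15} + \frac{u}{240}$ ($o{\left(u \right)} = \frac{16 + u}{126 + 114} = \frac{16 + u}{240} = \left(16 + u\right) \frac{1}{240} = \frac{1}{15} + \frac{u}{240}$)
$w{\left(a,A \right)} = -7$ ($w{\left(a,A \right)} = -4 - 3 = -7$)
$I{\left(b \right)} = -16$ ($I{\left(b \right)} = -9 - 7 = -16$)
$W{\left(T,R \right)} = -16 - 16 T$ ($W{\left(T,R \right)} = \left(1 + T\right) \left(-16\right) = -16 - 16 T$)
$\left(W{\left(-485,442 \right)} + o{\left(-348 \right)}\right) - 268076 = \left(\left(-16 - -7760\right) + \left(\frac{1}{15} + \frac{1}{240} \left(-348\right)\right)\right) - 268076 = \left(\left(-16 + 7760\right) + \left(\frac{1}{15} - \frac{29}{20}\right)\right) - 268076 = \left(7744 - \frac{83}{60}\right) - 268076 = \frac{464557}{60} - 268076 = - \frac{15620003}{60}$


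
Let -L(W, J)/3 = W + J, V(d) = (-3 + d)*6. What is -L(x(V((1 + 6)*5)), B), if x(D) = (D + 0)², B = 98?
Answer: 110886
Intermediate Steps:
V(d) = -18 + 6*d
x(D) = D²
L(W, J) = -3*J - 3*W (L(W, J) = -3*(W + J) = -3*(J + W) = -3*J - 3*W)
-L(x(V((1 + 6)*5)), B) = -(-3*98 - 3*(-18 + 6*((1 + 6)*5))²) = -(-294 - 3*(-18 + 6*(7*5))²) = -(-294 - 3*(-18 + 6*35)²) = -(-294 - 3*(-18 + 210)²) = -(-294 - 3*192²) = -(-294 - 3*36864) = -(-294 - 110592) = -1*(-110886) = 110886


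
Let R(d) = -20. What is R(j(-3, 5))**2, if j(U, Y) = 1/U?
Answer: 400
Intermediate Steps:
R(j(-3, 5))**2 = (-20)**2 = 400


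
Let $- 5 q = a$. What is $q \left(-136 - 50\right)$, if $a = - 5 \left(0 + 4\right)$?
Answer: $-744$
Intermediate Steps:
$a = -20$ ($a = \left(-5\right) 4 = -20$)
$q = 4$ ($q = \left(- \frac{1}{5}\right) \left(-20\right) = 4$)
$q \left(-136 - 50\right) = 4 \left(-136 - 50\right) = 4 \left(-186\right) = -744$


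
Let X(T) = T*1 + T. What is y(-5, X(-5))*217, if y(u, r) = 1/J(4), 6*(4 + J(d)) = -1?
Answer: -1302/25 ≈ -52.080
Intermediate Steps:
J(d) = -25/6 (J(d) = -4 + (1/6)*(-1) = -4 - 1/6 = -25/6)
X(T) = 2*T (X(T) = T + T = 2*T)
y(u, r) = -6/25 (y(u, r) = 1/(-25/6) = -6/25)
y(-5, X(-5))*217 = -6/25*217 = -1302/25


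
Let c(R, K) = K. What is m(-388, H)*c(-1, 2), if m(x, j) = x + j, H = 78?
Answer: -620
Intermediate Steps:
m(x, j) = j + x
m(-388, H)*c(-1, 2) = (78 - 388)*2 = -310*2 = -620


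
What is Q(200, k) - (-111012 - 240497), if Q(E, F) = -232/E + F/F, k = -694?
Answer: 8787721/25 ≈ 3.5151e+5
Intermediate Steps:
Q(E, F) = 1 - 232/E (Q(E, F) = -232/E + 1 = 1 - 232/E)
Q(200, k) - (-111012 - 240497) = (-232 + 200)/200 - (-111012 - 240497) = (1/200)*(-32) - 1*(-351509) = -4/25 + 351509 = 8787721/25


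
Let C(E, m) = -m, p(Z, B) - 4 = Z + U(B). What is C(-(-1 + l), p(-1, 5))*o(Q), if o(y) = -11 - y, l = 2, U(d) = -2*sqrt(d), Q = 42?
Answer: 159 - 106*sqrt(5) ≈ -78.023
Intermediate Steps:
p(Z, B) = 4 + Z - 2*sqrt(B) (p(Z, B) = 4 + (Z - 2*sqrt(B)) = 4 + Z - 2*sqrt(B))
C(-(-1 + l), p(-1, 5))*o(Q) = (-(4 - 1 - 2*sqrt(5)))*(-11 - 1*42) = (-(3 - 2*sqrt(5)))*(-11 - 42) = (-3 + 2*sqrt(5))*(-53) = 159 - 106*sqrt(5)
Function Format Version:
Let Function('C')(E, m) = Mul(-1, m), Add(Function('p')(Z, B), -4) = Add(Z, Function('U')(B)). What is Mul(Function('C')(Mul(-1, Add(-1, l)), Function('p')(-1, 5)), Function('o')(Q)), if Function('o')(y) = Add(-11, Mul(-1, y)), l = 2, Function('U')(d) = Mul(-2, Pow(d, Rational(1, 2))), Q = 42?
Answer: Add(159, Mul(-106, Pow(5, Rational(1, 2)))) ≈ -78.023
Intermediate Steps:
Function('p')(Z, B) = Add(4, Z, Mul(-2, Pow(B, Rational(1, 2)))) (Function('p')(Z, B) = Add(4, Add(Z, Mul(-2, Pow(B, Rational(1, 2))))) = Add(4, Z, Mul(-2, Pow(B, Rational(1, 2)))))
Mul(Function('C')(Mul(-1, Add(-1, l)), Function('p')(-1, 5)), Function('o')(Q)) = Mul(Mul(-1, Add(4, -1, Mul(-2, Pow(5, Rational(1, 2))))), Add(-11, Mul(-1, 42))) = Mul(Mul(-1, Add(3, Mul(-2, Pow(5, Rational(1, 2))))), Add(-11, -42)) = Mul(Add(-3, Mul(2, Pow(5, Rational(1, 2)))), -53) = Add(159, Mul(-106, Pow(5, Rational(1, 2))))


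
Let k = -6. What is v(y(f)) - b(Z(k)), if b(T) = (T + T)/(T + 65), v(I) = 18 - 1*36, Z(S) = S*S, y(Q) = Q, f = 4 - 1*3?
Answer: -1890/101 ≈ -18.713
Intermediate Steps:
f = 1 (f = 4 - 3 = 1)
Z(S) = S²
v(I) = -18 (v(I) = 18 - 36 = -18)
b(T) = 2*T/(65 + T) (b(T) = (2*T)/(65 + T) = 2*T/(65 + T))
v(y(f)) - b(Z(k)) = -18 - 2*(-6)²/(65 + (-6)²) = -18 - 2*36/(65 + 36) = -18 - 2*36/101 = -18 - 1*72/101 = -18 - 72/101 = -1890/101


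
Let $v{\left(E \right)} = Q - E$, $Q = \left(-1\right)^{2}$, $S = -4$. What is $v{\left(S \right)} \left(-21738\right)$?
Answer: $-108690$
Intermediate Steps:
$Q = 1$
$v{\left(E \right)} = 1 - E$
$v{\left(S \right)} \left(-21738\right) = \left(1 - -4\right) \left(-21738\right) = \left(1 + 4\right) \left(-21738\right) = 5 \left(-21738\right) = -108690$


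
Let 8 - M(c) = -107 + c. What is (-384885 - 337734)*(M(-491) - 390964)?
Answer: 282080107602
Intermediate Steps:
M(c) = 115 - c (M(c) = 8 - (-107 + c) = 8 + (107 - c) = 115 - c)
(-384885 - 337734)*(M(-491) - 390964) = (-384885 - 337734)*((115 - 1*(-491)) - 390964) = -722619*((115 + 491) - 390964) = -722619*(606 - 390964) = -722619*(-390358) = 282080107602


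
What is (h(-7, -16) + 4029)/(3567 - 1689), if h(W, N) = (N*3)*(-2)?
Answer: 1375/626 ≈ 2.1965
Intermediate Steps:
h(W, N) = -6*N (h(W, N) = (3*N)*(-2) = -6*N)
(h(-7, -16) + 4029)/(3567 - 1689) = (-6*(-16) + 4029)/(3567 - 1689) = (96 + 4029)/1878 = 4125*(1/1878) = 1375/626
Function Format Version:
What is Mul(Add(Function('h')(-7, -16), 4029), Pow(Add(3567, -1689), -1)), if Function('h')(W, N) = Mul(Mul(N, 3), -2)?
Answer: Rational(1375, 626) ≈ 2.1965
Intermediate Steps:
Function('h')(W, N) = Mul(-6, N) (Function('h')(W, N) = Mul(Mul(3, N), -2) = Mul(-6, N))
Mul(Add(Function('h')(-7, -16), 4029), Pow(Add(3567, -1689), -1)) = Mul(Add(Mul(-6, -16), 4029), Pow(Add(3567, -1689), -1)) = Mul(Add(96, 4029), Pow(1878, -1)) = Mul(4125, Rational(1, 1878)) = Rational(1375, 626)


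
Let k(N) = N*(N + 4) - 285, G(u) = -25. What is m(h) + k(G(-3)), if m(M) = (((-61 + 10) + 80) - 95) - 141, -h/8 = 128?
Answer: 33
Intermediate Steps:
h = -1024 (h = -8*128 = -1024)
k(N) = -285 + N*(4 + N) (k(N) = N*(4 + N) - 285 = -285 + N*(4 + N))
m(M) = -207 (m(M) = ((-51 + 80) - 95) - 141 = (29 - 95) - 141 = -66 - 141 = -207)
m(h) + k(G(-3)) = -207 + (-285 + (-25)² + 4*(-25)) = -207 + (-285 + 625 - 100) = -207 + 240 = 33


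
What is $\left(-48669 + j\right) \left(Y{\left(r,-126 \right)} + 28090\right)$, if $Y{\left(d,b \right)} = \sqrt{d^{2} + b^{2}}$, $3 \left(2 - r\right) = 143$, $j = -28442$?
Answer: $-2166047990 - \frac{77111 \sqrt{161653}}{3} \approx -2.1764 \cdot 10^{9}$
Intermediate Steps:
$r = - \frac{137}{3}$ ($r = 2 - \frac{143}{3} = - \frac{137}{3} \approx -45.667$)
$Y{\left(d,b \right)} = \sqrt{b^{2} + d^{2}}$
$\left(-48669 + j\right) \left(Y{\left(r,-126 \right)} + 28090\right) = \left(-48669 - 28442\right) \left(\sqrt{\left(-126\right)^{2} + \left(- \frac{137}{3}\right)^{2}} + 28090\right) = - 77111 \left(\sqrt{15876 + \frac{18769}{9}} + 28090\right) = - 77111 \left(\sqrt{\frac{161653}{9}} + 28090\right) = - 77111 \left(\frac{\sqrt{161653}}{3} + 28090\right) = - 77111 \left(28090 + \frac{\sqrt{161653}}{3}\right) = -2166047990 - \frac{77111 \sqrt{161653}}{3}$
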